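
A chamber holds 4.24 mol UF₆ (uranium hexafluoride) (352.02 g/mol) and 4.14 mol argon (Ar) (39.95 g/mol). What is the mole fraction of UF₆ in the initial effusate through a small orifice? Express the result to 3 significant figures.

Rate_i ∝ x_i/√M_i (Graham's law weighted by mole fraction), so the effusate composition follows n_i/√M_i.
Mole fraction of UF₆ in the effusate = (n_UF₆/√M_UF₆) / (n_UF₆/√M_UF₆ + n_Ar/√M_Ar)
= (4.24/√352.02) / (4.24/√352.02 + 4.14/√39.95) = 0.2260/(0.2260 + 0.6550) = 0.257.

0.257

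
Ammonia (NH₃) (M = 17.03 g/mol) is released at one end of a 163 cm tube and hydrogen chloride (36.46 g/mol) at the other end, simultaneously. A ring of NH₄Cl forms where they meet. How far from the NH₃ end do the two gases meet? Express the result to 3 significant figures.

The fronts meet when d_NH₃ + d_HCl = L with d_NH₃/d_HCl = √(M_HCl/M_NH₃) (Graham's law). Here √(M_HCl/M_NH₃) = √(36.46/17.03) = 1.463.
With d_NH₃ + d_HCl = 163 cm, d_HCl = 163/(1 + 1.463) = 66.17 cm.
d_NH₃ = 163 − 66.17 = 96.8 cm.

96.8 cm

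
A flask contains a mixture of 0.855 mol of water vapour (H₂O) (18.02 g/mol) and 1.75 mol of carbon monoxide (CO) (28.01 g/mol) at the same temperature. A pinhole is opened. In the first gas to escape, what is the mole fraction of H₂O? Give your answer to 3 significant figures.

The effusion rate of species i is ∝ p_i/√M_i ∝ n_i/√M_i.
So x_H₂O in the escaping gas = (n_H₂O/√M_H₂O) / Σ(n_i/√M_i)
= (0.855/√18.02) / (0.855/√18.02 + 1.75/√28.01) = 0.2014/(0.2014 + 0.3307) = 0.379.

0.379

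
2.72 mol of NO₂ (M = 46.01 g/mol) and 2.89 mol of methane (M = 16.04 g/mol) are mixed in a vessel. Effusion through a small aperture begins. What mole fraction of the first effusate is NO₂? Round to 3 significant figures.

0.357

Each component's effusion rate ∝ (its partial pressure)·(1/√M) ∝ n_i/√M_i.
Mole fraction of NO₂ in the effusate = (n_NO₂/√M_NO₂) / (n_NO₂/√M_NO₂ + n_CH₄/√M_CH₄)
= (2.72/√46.01) / (2.72/√46.01 + 2.89/√16.04) = 0.4010/(0.4010 + 0.7216) = 0.357.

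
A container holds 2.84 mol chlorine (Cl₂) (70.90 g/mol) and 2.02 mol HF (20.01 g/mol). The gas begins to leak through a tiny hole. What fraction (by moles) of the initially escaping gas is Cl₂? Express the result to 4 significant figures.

0.4276

Each component's effusion rate ∝ (its partial pressure)·(1/√M) ∝ n_i/√M_i.
So x_Cl₂ in the escaping gas = (n_Cl₂/√M_Cl₂) / Σ(n_i/√M_i)
= (2.84/√70.90) / (2.84/√70.90 + 2.02/√20.01) = 0.3373/(0.3373 + 0.4516) = 0.4276.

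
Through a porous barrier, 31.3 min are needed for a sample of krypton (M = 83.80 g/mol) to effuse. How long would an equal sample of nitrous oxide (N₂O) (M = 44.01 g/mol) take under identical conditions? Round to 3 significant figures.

22.7 min

From Graham's law, t_N₂O/t_Kr = √(M_N₂O/M_Kr) = √(44.01/83.80) = √0.5252 = 0.7247.
So the time for N₂O is 31.3 × 0.7247 = 22.7 min.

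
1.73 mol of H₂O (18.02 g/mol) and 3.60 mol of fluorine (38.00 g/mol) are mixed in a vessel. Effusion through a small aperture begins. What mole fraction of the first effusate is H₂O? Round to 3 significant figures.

0.411

Rate_i ∝ x_i/√M_i (Graham's law weighted by mole fraction), so the effusate composition follows n_i/√M_i.
Mole fraction of H₂O in the effusate = (n_H₂O/√M_H₂O) / (n_H₂O/√M_H₂O + n_F₂/√M_F₂)
= (1.73/√18.02) / (1.73/√18.02 + 3.60/√38.00) = 0.4075/(0.4075 + 0.5840) = 0.411.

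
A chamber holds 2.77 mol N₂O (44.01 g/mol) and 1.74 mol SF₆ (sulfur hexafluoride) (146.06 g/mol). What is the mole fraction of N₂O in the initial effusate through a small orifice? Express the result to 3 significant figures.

Rate_i ∝ x_i/√M_i (Graham's law weighted by mole fraction), so the effusate composition follows n_i/√M_i.
Mole fraction of N₂O in the effusate = (n_N₂O/√M_N₂O) / (n_N₂O/√M_N₂O + n_SF₆/√M_SF₆)
= (2.77/√44.01) / (2.77/√44.01 + 1.74/√146.06) = 0.4175/(0.4175 + 0.1440) = 0.744.

0.744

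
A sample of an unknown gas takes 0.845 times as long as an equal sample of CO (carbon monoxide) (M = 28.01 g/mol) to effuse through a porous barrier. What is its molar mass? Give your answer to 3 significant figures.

Since effusion rate ∝ 1/√M, t_X/t_CO = √(M_X/M_CO).
0.845 = √(M_X/28.01)
M_X = 28.01 × 0.845² = 28.01 × 0.7140 = 20.0 g/mol

20.0 g/mol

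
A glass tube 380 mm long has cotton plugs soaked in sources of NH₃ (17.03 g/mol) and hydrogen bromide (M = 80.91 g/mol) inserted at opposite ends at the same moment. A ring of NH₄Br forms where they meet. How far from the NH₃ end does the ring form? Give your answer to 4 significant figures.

Distances travelled in equal time are proportional to diffusion rates, so d_NH₃/d_HBr = √(M_HBr/M_NH₃) = √(80.91/17.03) = 2.180.
With d_NH₃ + d_HBr = 380 mm, d_HBr = 380/(1 + 2.180) = 119.5 mm.
d_NH₃ = 380 − 119.5 = 260.5 mm.

260.5 mm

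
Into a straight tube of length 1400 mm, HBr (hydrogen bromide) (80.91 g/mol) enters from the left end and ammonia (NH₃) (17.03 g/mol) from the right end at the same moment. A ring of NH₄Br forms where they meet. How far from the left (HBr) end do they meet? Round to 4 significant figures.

In equal time, each gas travels a distance ∝ its rate ∝ 1/√M, so d_HBr/d_NH₃ = √(M_NH₃/M_HBr) = √(17.03/80.91) = 0.4588.
With d_HBr + d_NH₃ = 1400 mm, d_NH₃ = 1400/(1 + 0.4588) = 959.7 mm.
d_HBr = 1400 − 959.7 = 440.3 mm.

440.3 mm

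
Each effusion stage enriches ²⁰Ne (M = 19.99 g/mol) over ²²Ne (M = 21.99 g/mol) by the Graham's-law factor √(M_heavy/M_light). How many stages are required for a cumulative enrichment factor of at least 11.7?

Per stage α = (21.99/19.99)^(1/2) = 1.10005^0.5, giving ln α = 0.04768.
Need α^N ≥ 11.7 ⇒ N ≥ ln(11.7) / ln α = 2.460 / 0.04768 = 51.59.
Rounding up, N = 52 stages.

52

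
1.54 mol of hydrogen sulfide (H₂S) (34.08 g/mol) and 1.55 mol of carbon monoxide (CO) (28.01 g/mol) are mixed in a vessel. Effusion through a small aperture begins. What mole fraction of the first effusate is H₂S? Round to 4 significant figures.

0.4739

Rate_i ∝ x_i/√M_i (Graham's law weighted by mole fraction), so the effusate composition follows n_i/√M_i.
So x_H₂S in the escaping gas = (n_H₂S/√M_H₂S) / Σ(n_i/√M_i)
= (1.54/√34.08) / (1.54/√34.08 + 1.55/√28.01) = 0.2638/(0.2638 + 0.2929) = 0.4739.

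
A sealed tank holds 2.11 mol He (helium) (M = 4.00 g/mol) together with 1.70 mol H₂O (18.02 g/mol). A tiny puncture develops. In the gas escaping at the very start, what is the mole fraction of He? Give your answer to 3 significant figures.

Each component's effusion rate ∝ (its partial pressure)·(1/√M) ∝ n_i/√M_i.
So x_He in the escaping gas = (n_He/√M_He) / Σ(n_i/√M_i)
= (2.11/√4.00) / (2.11/√4.00 + 1.70/√18.02) = 1.055/(1.055 + 0.4005) = 0.725.

0.725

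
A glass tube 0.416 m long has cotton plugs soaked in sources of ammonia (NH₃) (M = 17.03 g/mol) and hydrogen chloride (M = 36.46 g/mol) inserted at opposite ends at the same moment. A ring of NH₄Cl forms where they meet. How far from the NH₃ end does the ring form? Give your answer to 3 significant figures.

Distances travelled in equal time are proportional to diffusion rates, so d_NH₃/d_HCl = √(M_HCl/M_NH₃) = √(36.46/17.03) = 1.463.
With d_NH₃ + d_HCl = 0.416 m, d_HCl = 0.416/(1 + 1.463) = 0.1689 m.
d_NH₃ = 0.416 − 0.1689 = 0.247 m.

0.247 m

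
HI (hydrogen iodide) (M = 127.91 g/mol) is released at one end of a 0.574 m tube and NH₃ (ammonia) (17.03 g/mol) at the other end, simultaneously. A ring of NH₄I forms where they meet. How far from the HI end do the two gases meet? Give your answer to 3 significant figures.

0.153 m

Graham's law gives d_HI/d_NH₃ = rate_HI/rate_NH₃ = √(M_NH₃/M_HI) = √(17.03/127.91) = 0.3649.
With d_HI + d_NH₃ = 0.574 m, d_NH₃ = 0.574/(1 + 0.3649) = 0.4205 m.
d_HI = 0.574 − 0.4205 = 0.153 m.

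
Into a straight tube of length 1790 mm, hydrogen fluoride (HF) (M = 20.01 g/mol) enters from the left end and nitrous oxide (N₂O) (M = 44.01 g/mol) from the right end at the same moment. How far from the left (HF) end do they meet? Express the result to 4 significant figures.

1069 mm

In equal time, each gas travels a distance ∝ its rate ∝ 1/√M, so d_HF/d_N₂O = √(M_N₂O/M_HF) = √(44.01/20.01) = 1.483.
With d_HF + d_N₂O = 1790 mm, d_N₂O = 1790/(1 + 1.483) = 720.9 mm.
d_HF = 1790 − 720.9 = 1069 mm.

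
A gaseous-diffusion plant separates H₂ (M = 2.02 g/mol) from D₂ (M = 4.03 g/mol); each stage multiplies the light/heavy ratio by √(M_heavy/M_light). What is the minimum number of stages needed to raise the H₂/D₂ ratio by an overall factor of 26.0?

Per stage α = (4.03/2.02)^(1/2) = 1.99505^0.5, giving ln α = 0.3453.
Need α^N ≥ 26.0 ⇒ N ≥ ln(26.0) / ln α = 3.258 / 0.3453 = 9.43.
So at least 10 stages are needed.

10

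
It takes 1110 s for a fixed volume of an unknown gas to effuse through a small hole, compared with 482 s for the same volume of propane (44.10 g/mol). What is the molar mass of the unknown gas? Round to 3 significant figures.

234 g/mol

From Graham's law, t_X/t_C₃H₈ = √(M_X/M_C₃H₈).
1110/482 = 2.303 = √(M_X/44.10)
M_X = 44.10 × 2.303² = 44.10 × 5.303 = 234 g/mol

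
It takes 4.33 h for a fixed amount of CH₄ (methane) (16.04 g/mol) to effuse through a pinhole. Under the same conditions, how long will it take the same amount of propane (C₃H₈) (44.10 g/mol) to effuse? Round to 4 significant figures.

7.180 h

Since effusion rate ∝ 1/√M, t_C₃H₈/t_CH₄ = √(M_C₃H₈/M_CH₄) = √(44.10/16.04) = √2.749 = 1.658.
So the time for C₃H₈ is 4.33 × 1.658 = 7.180 h.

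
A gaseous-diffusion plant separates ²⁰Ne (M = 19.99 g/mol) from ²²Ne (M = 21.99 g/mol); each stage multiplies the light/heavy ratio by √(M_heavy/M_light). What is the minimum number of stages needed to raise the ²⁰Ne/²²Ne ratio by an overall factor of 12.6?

With α = √(21.99/19.99) per stage, ln α = ½ ln(1.10005) = 0.04768.
Need α^N ≥ 12.6 ⇒ N ≥ ln(12.6) / ln α = 2.534 / 0.04768 = 53.14.
Rounding up, N = 54 stages.

54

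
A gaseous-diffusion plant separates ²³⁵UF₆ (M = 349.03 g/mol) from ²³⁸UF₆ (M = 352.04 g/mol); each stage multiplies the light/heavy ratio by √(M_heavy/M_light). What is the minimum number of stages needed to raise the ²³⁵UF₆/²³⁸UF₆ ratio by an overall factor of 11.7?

Per stage α = (352.04/349.03)^(1/2) = 1.00862^0.5, giving ln α = 0.004293.
Need α^N ≥ 11.7 ⇒ N ≥ ln(11.7) / ln α = 2.460 / 0.004293 = 572.87.
So at least 573 stages are needed.

573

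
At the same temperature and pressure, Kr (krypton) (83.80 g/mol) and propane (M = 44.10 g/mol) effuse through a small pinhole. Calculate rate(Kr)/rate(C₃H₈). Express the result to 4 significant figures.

0.7254

Using Graham's law: rate_Kr/rate_C₃H₈ = √(M_C₃H₈/M_Kr) = √(44.10/83.80) = √0.5263 = 0.7254.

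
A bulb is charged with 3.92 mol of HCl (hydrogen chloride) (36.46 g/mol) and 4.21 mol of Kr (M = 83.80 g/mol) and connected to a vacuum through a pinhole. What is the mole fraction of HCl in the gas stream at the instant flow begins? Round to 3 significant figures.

Rate_i ∝ x_i/√M_i (Graham's law weighted by mole fraction), so the effusate composition follows n_i/√M_i.
x_HCl(eff) = (n_HCl/√M_HCl) / (n_HCl/√M_HCl + n_Kr/√M_Kr)
= (3.92/√36.46) / (3.92/√36.46 + 4.21/√83.80) = 0.6492/(0.6492 + 0.4599) = 0.585.

0.585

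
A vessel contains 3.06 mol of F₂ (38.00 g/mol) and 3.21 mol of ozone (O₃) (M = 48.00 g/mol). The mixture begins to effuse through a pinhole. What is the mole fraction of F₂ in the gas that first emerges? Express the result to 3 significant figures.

Each component's effusion rate ∝ (its partial pressure)·(1/√M) ∝ n_i/√M_i.
Mole fraction of F₂ in the effusate = (n_F₂/√M_F₂) / (n_F₂/√M_F₂ + n_O₃/√M_O₃)
= (3.06/√38.00) / (3.06/√38.00 + 3.21/√48.00) = 0.4964/(0.4964 + 0.4633) = 0.517.

0.517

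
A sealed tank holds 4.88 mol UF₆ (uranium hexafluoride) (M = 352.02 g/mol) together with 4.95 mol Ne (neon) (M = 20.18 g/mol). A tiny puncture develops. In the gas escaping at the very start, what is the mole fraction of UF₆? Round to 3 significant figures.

Effusion rate of each component ∝ n_i/√M_i (partial pressure × 1/√M).
x_UF₆(eff) = (n_UF₆/√M_UF₆) / (n_UF₆/√M_UF₆ + n_Ne/√M_Ne)
= (4.88/√352.02) / (4.88/√352.02 + 4.95/√20.18) = 0.2601/(0.2601 + 1.102) = 0.191.

0.191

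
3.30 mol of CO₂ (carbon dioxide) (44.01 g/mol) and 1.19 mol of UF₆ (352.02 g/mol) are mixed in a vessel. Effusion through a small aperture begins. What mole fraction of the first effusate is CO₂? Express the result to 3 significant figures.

0.887

Rate_i ∝ x_i/√M_i (Graham's law weighted by mole fraction), so the effusate composition follows n_i/√M_i.
Mole fraction of CO₂ in the effusate = (n_CO₂/√M_CO₂) / (n_CO₂/√M_CO₂ + n_UF₆/√M_UF₆)
= (3.30/√44.01) / (3.30/√44.01 + 1.19/√352.02) = 0.4974/(0.4974 + 0.06343) = 0.887.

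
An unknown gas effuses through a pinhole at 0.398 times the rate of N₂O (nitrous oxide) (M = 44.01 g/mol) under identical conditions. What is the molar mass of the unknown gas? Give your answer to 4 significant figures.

277.8 g/mol

Graham's law gives rate_X/rate_N₂O = √(M_N₂O/M_X).
0.398 = √(44.01/M_X)
M_X = 44.01 / 0.398² = 44.01 / 0.1584 = 277.8 g/mol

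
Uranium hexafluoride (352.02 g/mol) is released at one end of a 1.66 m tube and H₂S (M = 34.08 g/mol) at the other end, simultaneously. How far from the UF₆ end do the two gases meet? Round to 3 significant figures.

Distances travelled in equal time are proportional to diffusion rates, so d_UF₆/d_H₂S = √(M_H₂S/M_UF₆) = √(34.08/352.02) = 0.3111.
With d_UF₆ + d_H₂S = 1.66 m, d_H₂S = 1.66/(1 + 0.3111) = 1.266 m.
d_UF₆ = 1.66 − 1.266 = 0.394 m.

0.394 m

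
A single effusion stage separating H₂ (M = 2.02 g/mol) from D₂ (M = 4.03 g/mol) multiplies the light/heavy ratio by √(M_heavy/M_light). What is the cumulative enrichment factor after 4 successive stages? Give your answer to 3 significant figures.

After 4 stages the ratio has grown by (√(4.03/2.02))^4 = (4.03/2.02)^(4/2).
= 1.99505^2 = 3.98.

3.98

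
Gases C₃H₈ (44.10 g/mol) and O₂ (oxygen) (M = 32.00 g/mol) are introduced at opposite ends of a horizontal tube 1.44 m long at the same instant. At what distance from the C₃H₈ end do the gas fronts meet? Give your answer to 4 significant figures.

Distances travelled in equal time are proportional to diffusion rates, so d_C₃H₈/d_O₂ = √(M_O₂/M_C₃H₈) = √(32.00/44.10) = 0.8518.
With d_C₃H₈ + d_O₂ = 1.44 m, d_O₂ = 1.44/(1 + 0.8518) = 0.7776 m.
d_C₃H₈ = 1.44 − 0.7776 = 0.6624 m.

0.6624 m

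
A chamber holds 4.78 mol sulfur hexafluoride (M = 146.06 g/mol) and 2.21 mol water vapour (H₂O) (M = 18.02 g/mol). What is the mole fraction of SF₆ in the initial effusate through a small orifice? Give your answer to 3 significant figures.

0.432

The effusion rate of species i is ∝ p_i/√M_i ∝ n_i/√M_i.
Mole fraction of SF₆ in the effusate = (n_SF₆/√M_SF₆) / (n_SF₆/√M_SF₆ + n_H₂O/√M_H₂O)
= (4.78/√146.06) / (4.78/√146.06 + 2.21/√18.02) = 0.3955/(0.3955 + 0.5206) = 0.432.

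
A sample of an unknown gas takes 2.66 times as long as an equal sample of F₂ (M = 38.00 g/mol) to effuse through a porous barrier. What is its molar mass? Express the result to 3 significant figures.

269 g/mol

Since effusion rate ∝ 1/√M, t_X/t_F₂ = √(M_X/M_F₂).
2.66 = √(M_X/38.00)
M_X = 38.00 × 2.66² = 38.00 × 7.076 = 269 g/mol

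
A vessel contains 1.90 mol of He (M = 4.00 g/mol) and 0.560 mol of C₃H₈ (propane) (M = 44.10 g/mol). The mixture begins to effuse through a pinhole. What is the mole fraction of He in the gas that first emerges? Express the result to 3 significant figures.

The effusion rate of species i is ∝ p_i/√M_i ∝ n_i/√M_i.
Mole fraction of He in the effusate = (n_He/√M_He) / (n_He/√M_He + n_C₃H₈/√M_C₃H₈)
= (1.90/√4.00) / (1.90/√4.00 + 0.560/√44.10) = 0.9500/(0.9500 + 0.08433) = 0.918.

0.918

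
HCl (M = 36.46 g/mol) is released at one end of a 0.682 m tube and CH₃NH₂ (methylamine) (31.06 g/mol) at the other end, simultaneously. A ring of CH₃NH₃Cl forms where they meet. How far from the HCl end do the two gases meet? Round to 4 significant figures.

Distances travelled in equal time are proportional to diffusion rates, so d_HCl/d_CH₃NH₂ = √(M_CH₃NH₂/M_HCl) = √(31.06/36.46) = 0.9230.
With d_HCl + d_CH₃NH₂ = 0.682 m, d_CH₃NH₂ = 0.682/(1 + 0.9230) = 0.3547 m.
d_HCl = 0.682 − 0.3547 = 0.3273 m.

0.3273 m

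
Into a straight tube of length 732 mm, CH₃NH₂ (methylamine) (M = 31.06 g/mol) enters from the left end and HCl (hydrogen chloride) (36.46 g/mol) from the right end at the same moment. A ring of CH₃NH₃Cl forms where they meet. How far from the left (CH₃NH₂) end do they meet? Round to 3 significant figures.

381 mm

The fronts meet when d_CH₃NH₂ + d_HCl = L with d_CH₃NH₂/d_HCl = √(M_HCl/M_CH₃NH₂) (Graham's law). Here √(M_HCl/M_CH₃NH₂) = √(36.46/31.06) = 1.083.
With d_CH₃NH₂ + d_HCl = 732 mm, d_HCl = 732/(1 + 1.083) = 351.3 mm.
d_CH₃NH₂ = 732 − 351.3 = 381 mm.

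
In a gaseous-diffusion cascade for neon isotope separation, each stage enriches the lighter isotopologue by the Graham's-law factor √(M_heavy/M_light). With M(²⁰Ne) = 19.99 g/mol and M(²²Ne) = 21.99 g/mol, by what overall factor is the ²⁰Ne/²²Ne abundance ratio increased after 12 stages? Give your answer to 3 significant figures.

Overall factor = α^12 with α = √(21.99/19.99), i.e. (21.99/19.99)^(12/2).
= 1.10005^6 = 1.77.

1.77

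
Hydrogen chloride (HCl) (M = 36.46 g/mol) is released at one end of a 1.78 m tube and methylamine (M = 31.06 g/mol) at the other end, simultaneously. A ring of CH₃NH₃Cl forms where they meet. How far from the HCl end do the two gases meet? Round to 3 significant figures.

0.854 m

In equal time, each gas travels a distance ∝ its rate ∝ 1/√M, so d_HCl/d_CH₃NH₂ = √(M_CH₃NH₂/M_HCl) = √(31.06/36.46) = 0.9230.
With d_HCl + d_CH₃NH₂ = 1.78 m, d_CH₃NH₂ = 1.78/(1 + 0.9230) = 0.9256 m.
d_HCl = 1.78 − 0.9256 = 0.854 m.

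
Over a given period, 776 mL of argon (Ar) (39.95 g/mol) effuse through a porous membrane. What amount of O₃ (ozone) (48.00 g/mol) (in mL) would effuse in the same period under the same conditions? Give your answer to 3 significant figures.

From Graham's law, rate_O₃/rate_Ar = √(M_Ar/M_O₃) = √(39.95/48.00) = √0.8323 = 0.9123.
So the volume for O₃ is 776 × 0.9123 = 708 mL.

708 mL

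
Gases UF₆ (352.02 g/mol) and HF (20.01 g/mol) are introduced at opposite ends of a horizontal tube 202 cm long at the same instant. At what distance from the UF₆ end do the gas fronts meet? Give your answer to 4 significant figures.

38.89 cm

The fronts meet when d_UF₆ + d_HF = L with d_UF₆/d_HF = √(M_HF/M_UF₆) (Graham's law). Here √(M_HF/M_UF₆) = √(20.01/352.02) = 0.2384.
With d_UF₆ + d_HF = 202 cm, d_HF = 202/(1 + 0.2384) = 163.1 cm.
d_UF₆ = 202 − 163.1 = 38.89 cm.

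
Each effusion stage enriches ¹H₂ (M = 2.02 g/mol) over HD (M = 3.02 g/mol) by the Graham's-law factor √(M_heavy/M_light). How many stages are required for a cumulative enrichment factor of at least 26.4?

With α = √(3.02/2.02) per stage, ln α = ½ ln(1.49505) = 0.2011.
Need α^N ≥ 26.4 ⇒ N ≥ ln(26.4) / ln α = 3.273 / 0.2011 = 16.28.
Rounding up, N = 17 stages.

17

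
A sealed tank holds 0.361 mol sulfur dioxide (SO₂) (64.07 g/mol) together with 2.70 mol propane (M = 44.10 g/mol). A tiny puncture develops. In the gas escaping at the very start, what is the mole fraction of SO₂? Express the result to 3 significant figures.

0.0999

The effusion rate of species i is ∝ p_i/√M_i ∝ n_i/√M_i.
Mole fraction of SO₂ in the effusate = (n_SO₂/√M_SO₂) / (n_SO₂/√M_SO₂ + n_C₃H₈/√M_C₃H₈)
= (0.361/√64.07) / (0.361/√64.07 + 2.70/√44.10) = 0.04510/(0.04510 + 0.4066) = 0.0999.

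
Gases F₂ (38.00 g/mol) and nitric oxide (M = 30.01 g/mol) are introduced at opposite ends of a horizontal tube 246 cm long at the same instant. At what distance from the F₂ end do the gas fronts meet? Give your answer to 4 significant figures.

115.7 cm

Graham's law gives d_F₂/d_NO = rate_F₂/rate_NO = √(M_NO/M_F₂) = √(30.01/38.00) = 0.8887.
With d_F₂ + d_NO = 246 cm, d_NO = 246/(1 + 0.8887) = 130.3 cm.
d_F₂ = 246 − 130.3 = 115.7 cm.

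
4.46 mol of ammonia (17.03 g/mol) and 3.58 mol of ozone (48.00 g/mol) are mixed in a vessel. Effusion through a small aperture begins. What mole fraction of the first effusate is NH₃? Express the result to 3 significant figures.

Rate_i ∝ x_i/√M_i (Graham's law weighted by mole fraction), so the effusate composition follows n_i/√M_i.
So x_NH₃ in the escaping gas = (n_NH₃/√M_NH₃) / Σ(n_i/√M_i)
= (4.46/√17.03) / (4.46/√17.03 + 3.58/√48.00) = 1.081/(1.081 + 0.5167) = 0.677.

0.677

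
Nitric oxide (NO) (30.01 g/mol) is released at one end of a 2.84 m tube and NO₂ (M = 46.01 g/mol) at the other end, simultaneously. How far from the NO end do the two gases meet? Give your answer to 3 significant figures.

The fronts meet when d_NO + d_NO₂ = L with d_NO/d_NO₂ = √(M_NO₂/M_NO) (Graham's law). Here √(M_NO₂/M_NO) = √(46.01/30.01) = 1.238.
With d_NO + d_NO₂ = 2.84 m, d_NO₂ = 2.84/(1 + 1.238) = 1.269 m.
d_NO = 2.84 − 1.269 = 1.57 m.

1.57 m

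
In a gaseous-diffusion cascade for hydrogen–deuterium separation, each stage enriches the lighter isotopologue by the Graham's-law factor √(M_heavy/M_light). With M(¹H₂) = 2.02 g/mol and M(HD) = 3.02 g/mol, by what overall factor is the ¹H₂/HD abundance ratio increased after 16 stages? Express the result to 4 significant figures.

After 16 stages the ratio has grown by (√(3.02/2.02))^16 = (3.02/2.02)^(16/2).
= 1.49505^8 = 24.96.

24.96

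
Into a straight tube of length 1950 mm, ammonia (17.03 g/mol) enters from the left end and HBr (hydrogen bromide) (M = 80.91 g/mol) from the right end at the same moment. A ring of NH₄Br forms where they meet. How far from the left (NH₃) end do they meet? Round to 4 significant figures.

1337 mm

Graham's law gives d_NH₃/d_HBr = rate_NH₃/rate_HBr = √(M_HBr/M_NH₃) = √(80.91/17.03) = 2.180.
With d_NH₃ + d_HBr = 1950 mm, d_HBr = 1950/(1 + 2.180) = 613.3 mm.
d_NH₃ = 1950 − 613.3 = 1337 mm.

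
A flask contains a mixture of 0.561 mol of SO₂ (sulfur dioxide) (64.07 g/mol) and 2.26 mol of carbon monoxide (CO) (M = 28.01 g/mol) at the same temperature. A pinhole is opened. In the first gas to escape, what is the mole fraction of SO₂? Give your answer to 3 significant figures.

0.141

Rate_i ∝ x_i/√M_i (Graham's law weighted by mole fraction), so the effusate composition follows n_i/√M_i.
x_SO₂(eff) = (n_SO₂/√M_SO₂) / (n_SO₂/√M_SO₂ + n_CO/√M_CO)
= (0.561/√64.07) / (0.561/√64.07 + 2.26/√28.01) = 0.07009/(0.07009 + 0.4270) = 0.141.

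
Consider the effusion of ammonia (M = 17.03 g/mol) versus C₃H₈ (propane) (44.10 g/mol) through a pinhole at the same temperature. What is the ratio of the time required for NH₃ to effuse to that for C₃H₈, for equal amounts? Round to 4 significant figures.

Since effusion rate ∝ 1/√M, t_NH₃/t_C₃H₈ = √(M_NH₃/M_C₃H₈) = √(17.03/44.10) = √0.3862 = 0.6214.

0.6214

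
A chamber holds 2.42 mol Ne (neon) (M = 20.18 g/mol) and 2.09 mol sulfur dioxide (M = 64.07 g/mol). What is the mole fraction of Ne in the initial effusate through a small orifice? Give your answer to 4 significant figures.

0.6735

Effusion rate of each component ∝ n_i/√M_i (partial pressure × 1/√M).
So x_Ne in the escaping gas = (n_Ne/√M_Ne) / Σ(n_i/√M_i)
= (2.42/√20.18) / (2.42/√20.18 + 2.09/√64.07) = 0.5387/(0.5387 + 0.2611) = 0.6735.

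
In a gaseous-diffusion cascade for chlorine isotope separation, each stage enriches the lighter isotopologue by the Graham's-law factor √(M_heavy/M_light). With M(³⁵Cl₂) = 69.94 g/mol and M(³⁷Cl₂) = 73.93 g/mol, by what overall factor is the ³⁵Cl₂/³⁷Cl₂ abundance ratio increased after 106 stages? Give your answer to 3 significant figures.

18.9

Each stage multiplies the ratio by α = √(73.93/69.94), so after 106 stages the overall factor is α^106 = (73.93/69.94)^(106/2).
= 1.05705^53 = 18.9.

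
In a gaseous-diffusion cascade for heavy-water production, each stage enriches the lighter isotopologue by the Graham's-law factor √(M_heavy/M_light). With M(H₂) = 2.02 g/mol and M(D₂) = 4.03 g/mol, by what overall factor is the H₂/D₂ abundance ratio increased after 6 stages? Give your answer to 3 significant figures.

The single-stage factor is √(M_heavy/M_light), so 6 stages give [√(4.03/2.02)]^6 = (4.03/2.02)^(6/2).
= 1.99505^3 = 7.94.

7.94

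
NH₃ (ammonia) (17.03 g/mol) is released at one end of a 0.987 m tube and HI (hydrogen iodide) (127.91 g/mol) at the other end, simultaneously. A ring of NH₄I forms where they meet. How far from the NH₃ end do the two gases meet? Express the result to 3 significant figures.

0.723 m

Graham's law gives d_NH₃/d_HI = rate_NH₃/rate_HI = √(M_HI/M_NH₃) = √(127.91/17.03) = 2.741.
With d_NH₃ + d_HI = 0.987 m, d_HI = 0.987/(1 + 2.741) = 0.2639 m.
d_NH₃ = 0.987 − 0.2639 = 0.723 m.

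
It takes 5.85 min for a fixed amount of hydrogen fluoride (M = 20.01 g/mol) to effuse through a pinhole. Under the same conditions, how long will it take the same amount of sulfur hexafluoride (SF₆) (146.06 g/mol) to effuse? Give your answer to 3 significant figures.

Since effusion rate ∝ 1/√M, t_SF₆/t_HF = √(M_SF₆/M_HF) = √(146.06/20.01) = √7.299 = 2.702.
So the time for SF₆ is 5.85 × 2.702 = 15.8 min.

15.8 min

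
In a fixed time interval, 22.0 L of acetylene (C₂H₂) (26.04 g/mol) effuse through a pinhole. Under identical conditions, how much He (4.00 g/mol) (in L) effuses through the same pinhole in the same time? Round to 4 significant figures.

Graham's law gives rate_He/rate_C₂H₂ = √(M_C₂H₂/M_He) = √(26.04/4.00) = √6.510 = 2.551.
So the volume for He is 22.0 × 2.551 = 56.13 L.

56.13 L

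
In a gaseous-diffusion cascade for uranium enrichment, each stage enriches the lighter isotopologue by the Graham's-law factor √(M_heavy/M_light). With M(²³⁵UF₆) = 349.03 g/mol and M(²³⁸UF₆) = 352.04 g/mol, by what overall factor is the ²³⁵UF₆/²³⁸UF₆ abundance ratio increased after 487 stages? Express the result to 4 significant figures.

Overall factor = α^487 with α = √(352.04/349.03), i.e. (352.04/349.03)^(487/2).
= 1.00862^(487/2) = 8.092.

8.092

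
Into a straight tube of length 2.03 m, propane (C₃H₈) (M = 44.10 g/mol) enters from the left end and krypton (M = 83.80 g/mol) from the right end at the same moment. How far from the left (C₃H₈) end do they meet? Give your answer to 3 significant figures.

1.18 m

The fronts meet when d_C₃H₈ + d_Kr = L with d_C₃H₈/d_Kr = √(M_Kr/M_C₃H₈) (Graham's law). Here √(M_Kr/M_C₃H₈) = √(83.80/44.10) = 1.378.
With d_C₃H₈ + d_Kr = 2.03 m, d_Kr = 2.03/(1 + 1.378) = 0.8535 m.
d_C₃H₈ = 2.03 − 0.8535 = 1.18 m.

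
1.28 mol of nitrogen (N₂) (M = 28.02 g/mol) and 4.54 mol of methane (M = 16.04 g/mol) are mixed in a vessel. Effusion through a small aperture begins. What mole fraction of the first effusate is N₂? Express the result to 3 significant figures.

0.176

The effusion rate of species i is ∝ p_i/√M_i ∝ n_i/√M_i.
So x_N₂ in the escaping gas = (n_N₂/√M_N₂) / Σ(n_i/√M_i)
= (1.28/√28.02) / (1.28/√28.02 + 4.54/√16.04) = 0.2418/(0.2418 + 1.134) = 0.176.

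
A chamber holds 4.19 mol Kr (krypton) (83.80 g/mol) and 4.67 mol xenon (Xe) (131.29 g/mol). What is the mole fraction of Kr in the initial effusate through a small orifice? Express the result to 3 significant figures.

0.529

Effusion rate of each component ∝ n_i/√M_i (partial pressure × 1/√M).
Mole fraction of Kr in the effusate = (n_Kr/√M_Kr) / (n_Kr/√M_Kr + n_Xe/√M_Xe)
= (4.19/√83.80) / (4.19/√83.80 + 4.67/√131.29) = 0.4577/(0.4577 + 0.4076) = 0.529.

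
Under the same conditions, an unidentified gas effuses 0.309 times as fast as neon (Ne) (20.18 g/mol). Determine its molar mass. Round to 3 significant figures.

211 g/mol

Graham's law gives rate_X/rate_Ne = √(M_Ne/M_X).
0.309 = √(20.18/M_X)
M_X = 20.18 / 0.309² = 20.18 / 0.09548 = 211 g/mol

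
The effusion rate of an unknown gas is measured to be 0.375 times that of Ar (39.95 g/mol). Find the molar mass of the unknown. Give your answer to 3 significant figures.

Since effusion rate ∝ 1/√M, rate_X/rate_Ar = √(M_Ar/M_X).
0.375 = √(39.95/M_X)
M_X = 39.95 / 0.375² = 39.95 / 0.1406 = 284 g/mol

284 g/mol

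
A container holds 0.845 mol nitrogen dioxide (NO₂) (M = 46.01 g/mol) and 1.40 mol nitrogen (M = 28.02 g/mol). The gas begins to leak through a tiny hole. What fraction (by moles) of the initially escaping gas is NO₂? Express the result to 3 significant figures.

The effusion rate of species i is ∝ p_i/√M_i ∝ n_i/√M_i.
So x_NO₂ in the escaping gas = (n_NO₂/√M_NO₂) / Σ(n_i/√M_i)
= (0.845/√46.01) / (0.845/√46.01 + 1.40/√28.02) = 0.1246/(0.1246 + 0.2645) = 0.320.

0.320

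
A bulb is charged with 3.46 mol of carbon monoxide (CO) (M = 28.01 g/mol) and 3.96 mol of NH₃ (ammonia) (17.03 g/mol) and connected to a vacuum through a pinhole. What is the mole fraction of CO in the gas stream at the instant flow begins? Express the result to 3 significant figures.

0.405

The effusion rate of species i is ∝ p_i/√M_i ∝ n_i/√M_i.
So x_CO in the escaping gas = (n_CO/√M_CO) / Σ(n_i/√M_i)
= (3.46/√28.01) / (3.46/√28.01 + 3.96/√17.03) = 0.6538/(0.6538 + 0.9596) = 0.405.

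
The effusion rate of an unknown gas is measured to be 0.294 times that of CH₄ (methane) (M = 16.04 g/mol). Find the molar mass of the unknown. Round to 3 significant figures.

186 g/mol

From Graham's law, rate_X/rate_CH₄ = √(M_CH₄/M_X).
0.294 = √(16.04/M_X)
M_X = 16.04 / 0.294² = 16.04 / 0.08644 = 186 g/mol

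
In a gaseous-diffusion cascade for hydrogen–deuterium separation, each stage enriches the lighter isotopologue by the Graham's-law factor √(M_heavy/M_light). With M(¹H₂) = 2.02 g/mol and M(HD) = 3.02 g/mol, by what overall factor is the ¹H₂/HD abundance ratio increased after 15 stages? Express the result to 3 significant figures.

Overall factor = α^15 with α = √(3.02/2.02), i.e. (3.02/2.02)^(15/2).
= 1.49505^(15/2) = 20.4.

20.4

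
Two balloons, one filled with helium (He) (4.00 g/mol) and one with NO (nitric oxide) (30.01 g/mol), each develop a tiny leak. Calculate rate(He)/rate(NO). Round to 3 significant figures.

By Graham's law, rate_He/rate_NO = √(M_NO/M_He) = √(30.01/4.00) = √7.503 = 2.74.

2.74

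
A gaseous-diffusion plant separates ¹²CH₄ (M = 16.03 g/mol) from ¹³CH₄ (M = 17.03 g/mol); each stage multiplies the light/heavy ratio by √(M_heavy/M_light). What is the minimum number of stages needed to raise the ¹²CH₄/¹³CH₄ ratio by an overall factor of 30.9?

Single-stage factor α = √(17.03/16.03), so ln α = ½ ln(1.06238) = 0.03026.
Need α^N ≥ 30.9 ⇒ N ≥ ln(30.9) / ln α = 3.431 / 0.03026 = 113.39.
Minimum whole number of stages: N = 114.

114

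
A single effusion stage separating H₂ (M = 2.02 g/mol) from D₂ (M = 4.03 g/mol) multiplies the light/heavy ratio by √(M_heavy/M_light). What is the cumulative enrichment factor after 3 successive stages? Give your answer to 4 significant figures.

After 3 stages the ratio has grown by (√(4.03/2.02))^3 = (4.03/2.02)^(3/2).
= 1.99505^(3/2) = 2.818.

2.818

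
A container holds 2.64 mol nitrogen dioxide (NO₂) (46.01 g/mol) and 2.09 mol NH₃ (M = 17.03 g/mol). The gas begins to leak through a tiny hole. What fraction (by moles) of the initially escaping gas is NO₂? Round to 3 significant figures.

0.435

Rate_i ∝ x_i/√M_i (Graham's law weighted by mole fraction), so the effusate composition follows n_i/√M_i.
x_NO₂(eff) = (n_NO₂/√M_NO₂) / (n_NO₂/√M_NO₂ + n_NH₃/√M_NH₃)
= (2.64/√46.01) / (2.64/√46.01 + 2.09/√17.03) = 0.3892/(0.3892 + 0.5065) = 0.435.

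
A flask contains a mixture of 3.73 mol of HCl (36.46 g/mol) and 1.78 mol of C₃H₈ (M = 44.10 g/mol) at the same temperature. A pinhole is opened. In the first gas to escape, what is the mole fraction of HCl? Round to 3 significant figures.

0.697

Rate_i ∝ x_i/√M_i (Graham's law weighted by mole fraction), so the effusate composition follows n_i/√M_i.
So x_HCl in the escaping gas = (n_HCl/√M_HCl) / Σ(n_i/√M_i)
= (3.73/√36.46) / (3.73/√36.46 + 1.78/√44.10) = 0.6177/(0.6177 + 0.2680) = 0.697.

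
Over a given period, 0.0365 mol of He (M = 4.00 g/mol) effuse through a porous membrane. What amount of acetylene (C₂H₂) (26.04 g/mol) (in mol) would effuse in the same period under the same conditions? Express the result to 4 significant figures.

0.01431 mol

By Graham's law, rate_C₂H₂/rate_He = √(M_He/M_C₂H₂) = √(4.00/26.04) = √0.1536 = 0.3919.
So the amount for C₂H₂ is 0.0365 × 0.3919 = 0.01431 mol.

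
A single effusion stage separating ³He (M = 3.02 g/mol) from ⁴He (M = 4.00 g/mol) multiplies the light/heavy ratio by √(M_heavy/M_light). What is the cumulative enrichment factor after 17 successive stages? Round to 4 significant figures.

The single-stage factor is √(M_heavy/M_light), so 17 stages give [√(4.00/3.02)]^17 = (4.00/3.02)^(17/2).
= 1.32450^(17/2) = 10.90.

10.90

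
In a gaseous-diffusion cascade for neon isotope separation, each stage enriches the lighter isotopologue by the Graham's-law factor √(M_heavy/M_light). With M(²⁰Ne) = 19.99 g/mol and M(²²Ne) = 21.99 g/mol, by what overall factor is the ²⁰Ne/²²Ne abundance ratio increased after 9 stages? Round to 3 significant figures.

1.54

Each stage multiplies the ratio by α = √(21.99/19.99), so after 9 stages the overall factor is α^9 = (21.99/19.99)^(9/2).
= 1.10005^(9/2) = 1.54.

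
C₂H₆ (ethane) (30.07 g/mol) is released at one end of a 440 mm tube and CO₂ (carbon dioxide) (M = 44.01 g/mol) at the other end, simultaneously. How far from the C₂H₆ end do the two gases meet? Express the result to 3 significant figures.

Graham's law gives d_C₂H₆/d_CO₂ = rate_C₂H₆/rate_CO₂ = √(M_CO₂/M_C₂H₆) = √(44.01/30.07) = 1.210.
With d_C₂H₆ + d_CO₂ = 440 mm, d_CO₂ = 440/(1 + 1.210) = 199.1 mm.
d_C₂H₆ = 440 − 199.1 = 241 mm.

241 mm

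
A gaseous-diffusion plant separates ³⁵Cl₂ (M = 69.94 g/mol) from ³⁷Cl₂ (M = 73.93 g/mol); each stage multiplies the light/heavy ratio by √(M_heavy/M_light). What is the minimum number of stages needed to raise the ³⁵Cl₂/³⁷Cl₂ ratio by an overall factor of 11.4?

Single-stage factor α = √(73.93/69.94), so ln α = ½ ln(1.05705) = 0.02774.
Need α^N ≥ 11.4 ⇒ N ≥ ln(11.4) / ln α = 2.434 / 0.02774 = 87.73.
Minimum whole number of stages: N = 88.

88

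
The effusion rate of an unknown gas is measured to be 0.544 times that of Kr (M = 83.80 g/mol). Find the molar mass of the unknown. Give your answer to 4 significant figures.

From Graham's law, rate_X/rate_Kr = √(M_Kr/M_X).
0.544 = √(83.80/M_X)
M_X = 83.80 / 0.544² = 83.80 / 0.2959 = 283.2 g/mol

283.2 g/mol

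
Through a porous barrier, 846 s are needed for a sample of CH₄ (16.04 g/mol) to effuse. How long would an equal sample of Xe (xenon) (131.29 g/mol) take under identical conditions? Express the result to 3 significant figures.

Using Graham's law: t_Xe/t_CH₄ = √(M_Xe/M_CH₄) = √(131.29/16.04) = √8.185 = 2.861.
So the time for Xe is 846 × 2.861 = 2420 s.

2420 s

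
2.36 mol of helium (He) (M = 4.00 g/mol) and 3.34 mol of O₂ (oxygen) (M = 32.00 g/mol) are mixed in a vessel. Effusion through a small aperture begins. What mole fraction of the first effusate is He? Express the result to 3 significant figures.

0.667

Each component's effusion rate ∝ (its partial pressure)·(1/√M) ∝ n_i/√M_i.
So x_He in the escaping gas = (n_He/√M_He) / Σ(n_i/√M_i)
= (2.36/√4.00) / (2.36/√4.00 + 3.34/√32.00) = 1.180/(1.180 + 0.5904) = 0.667.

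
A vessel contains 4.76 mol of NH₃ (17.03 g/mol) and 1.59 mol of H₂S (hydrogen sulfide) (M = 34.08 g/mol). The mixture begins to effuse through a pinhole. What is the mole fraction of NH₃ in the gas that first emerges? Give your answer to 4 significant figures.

Rate_i ∝ x_i/√M_i (Graham's law weighted by mole fraction), so the effusate composition follows n_i/√M_i.
Mole fraction of NH₃ in the effusate = (n_NH₃/√M_NH₃) / (n_NH₃/√M_NH₃ + n_H₂S/√M_H₂S)
= (4.76/√17.03) / (4.76/√17.03 + 1.59/√34.08) = 1.153/(1.153 + 0.2724) = 0.8090.

0.8090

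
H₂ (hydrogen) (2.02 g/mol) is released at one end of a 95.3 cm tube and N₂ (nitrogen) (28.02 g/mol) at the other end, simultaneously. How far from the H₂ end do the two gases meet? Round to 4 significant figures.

75.13 cm

In equal time, each gas travels a distance ∝ its rate ∝ 1/√M, so d_H₂/d_N₂ = √(M_N₂/M_H₂) = √(28.02/2.02) = 3.724.
With d_H₂ + d_N₂ = 95.3 cm, d_N₂ = 95.3/(1 + 3.724) = 20.17 cm.
d_H₂ = 95.3 − 20.17 = 75.13 cm.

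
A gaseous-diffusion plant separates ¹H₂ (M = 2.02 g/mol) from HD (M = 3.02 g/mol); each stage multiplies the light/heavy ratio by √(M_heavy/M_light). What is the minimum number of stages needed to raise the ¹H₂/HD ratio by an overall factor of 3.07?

6

Single-stage factor α = √(3.02/2.02), so ln α = ½ ln(1.49505) = 0.2011.
Need α^N ≥ 3.07 ⇒ N ≥ ln(3.07) / ln α = 1.122 / 0.2011 = 5.58.
So at least 6 stages are needed.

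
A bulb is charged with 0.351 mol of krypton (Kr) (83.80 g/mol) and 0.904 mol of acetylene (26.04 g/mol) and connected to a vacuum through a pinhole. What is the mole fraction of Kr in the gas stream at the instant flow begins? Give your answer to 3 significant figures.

0.178

Each component's effusion rate ∝ (its partial pressure)·(1/√M) ∝ n_i/√M_i.
Mole fraction of Kr in the effusate = (n_Kr/√M_Kr) / (n_Kr/√M_Kr + n_C₂H₂/√M_C₂H₂)
= (0.351/√83.80) / (0.351/√83.80 + 0.904/√26.04) = 0.03834/(0.03834 + 0.1772) = 0.178.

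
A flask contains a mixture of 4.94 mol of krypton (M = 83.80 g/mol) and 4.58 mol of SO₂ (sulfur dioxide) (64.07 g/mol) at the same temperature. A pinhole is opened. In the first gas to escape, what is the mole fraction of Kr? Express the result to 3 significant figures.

Each component's effusion rate ∝ (its partial pressure)·(1/√M) ∝ n_i/√M_i.
Mole fraction of Kr in the effusate = (n_Kr/√M_Kr) / (n_Kr/√M_Kr + n_SO₂/√M_SO₂)
= (4.94/√83.80) / (4.94/√83.80 + 4.58/√64.07) = 0.5396/(0.5396 + 0.5722) = 0.485.

0.485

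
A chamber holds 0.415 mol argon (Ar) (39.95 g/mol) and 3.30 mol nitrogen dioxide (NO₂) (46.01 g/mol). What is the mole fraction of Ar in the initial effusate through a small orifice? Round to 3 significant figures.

Rate_i ∝ x_i/√M_i (Graham's law weighted by mole fraction), so the effusate composition follows n_i/√M_i.
Mole fraction of Ar in the effusate = (n_Ar/√M_Ar) / (n_Ar/√M_Ar + n_NO₂/√M_NO₂)
= (0.415/√39.95) / (0.415/√39.95 + 3.30/√46.01) = 0.06566/(0.06566 + 0.4865) = 0.119.

0.119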